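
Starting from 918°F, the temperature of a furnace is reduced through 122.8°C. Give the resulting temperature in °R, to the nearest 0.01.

1156.63°R

Initial temperature in Celsius: (918 - 32) × 5/9 = 492.2222°C.
Final Celsius temperature: 492.2222 - 122.8000 = 369.4222°C.
In Rankine: 369.4222 × 1.8 + 491.67 = 1156.63°R.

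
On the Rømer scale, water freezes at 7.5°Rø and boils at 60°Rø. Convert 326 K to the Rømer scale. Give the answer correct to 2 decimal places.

First in Celsius: 326 - 273.15 = 52.8500°C.
Linearly onto the Rømer scale: 7.5 + (52.8500 / 100) × (60 - 7.5) = 35.25°Rø.

35.25°Rø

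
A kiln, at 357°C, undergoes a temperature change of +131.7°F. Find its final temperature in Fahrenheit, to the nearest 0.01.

The 131.7°F change is an interval, so only the factor 5/9 applies: +131.7 × 5/9 = +73.1667°C.
Final Celsius temperature: 357.0000 + 73.1667 = 430.1667°C.
In Fahrenheit: 430.1667 × 1.8 + 32 = 806.30°F.

806.30°F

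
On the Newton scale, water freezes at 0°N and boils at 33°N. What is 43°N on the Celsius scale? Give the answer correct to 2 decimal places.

Linear interpolation between the fixed points: C = (43 - 0) × 100 / (33 - 0) = 130.3030°C.

130.30°C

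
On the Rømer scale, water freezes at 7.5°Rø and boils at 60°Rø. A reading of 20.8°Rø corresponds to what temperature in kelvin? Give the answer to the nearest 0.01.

Linear interpolation between the fixed points: C = (20.8 - 7.5) × 100 / (60 - 7.5) = 25.3333°C.
Then 25.3333 + 273.15 = 298.48 K.

298.48 K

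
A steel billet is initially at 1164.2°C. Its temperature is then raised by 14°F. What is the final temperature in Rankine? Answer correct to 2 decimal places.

The 14°F change is an interval, so only the factor 5/9 applies: +14 × 5/9 = +7.7778°C.
Final Celsius temperature: 1164.2000 + 7.7778 = 1171.9778°C.
In Rankine: 1171.9778 × 1.8 + 491.67 = 2601.23°R.

2601.23°R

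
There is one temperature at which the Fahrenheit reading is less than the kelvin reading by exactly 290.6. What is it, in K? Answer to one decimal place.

211.3 K

Let K be the kelvin reading. The Fahrenheit reading is F = 1.8·K - 459.67.
Require F - K = -290.6: (0.8)·K - 459.67 = -290.6.
K = (-290.6 + 459.67) / (0.8) = 211.3.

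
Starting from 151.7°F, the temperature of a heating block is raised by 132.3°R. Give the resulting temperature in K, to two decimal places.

413.15 K

Initial temperature in Celsius: (151.7 - 32) × 5/9 = 66.5000°C.
The 132.3°R change is an interval, so only the factor 5/9 applies: +132.3 × 5/9 = +73.5000°C.
Final Celsius temperature: 66.5000 + 73.5000 = 140.0000°C.
In kelvin: 140.0000 + 273.15 = 413.15 K.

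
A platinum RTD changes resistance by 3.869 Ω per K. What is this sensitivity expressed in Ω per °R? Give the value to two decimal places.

Since only a temperature interval is involved, the additive offset between the scales drops out.
A change of 1°R is a change of 5/9 K, so per °R the value is 3.869 × 5/9 = 2.15.

2.15 Ω per °R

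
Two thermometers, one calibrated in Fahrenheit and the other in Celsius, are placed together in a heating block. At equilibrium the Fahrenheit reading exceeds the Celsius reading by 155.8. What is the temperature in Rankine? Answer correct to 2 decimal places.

Let x be the Fahrenheit reading; then the Celsius reading is 5/9·x - 17.7778.
(5/9·x - 17.7778) - x = -155.8  ⇒  (-4/9)·x = -138.022  ⇒  x = 310.5500°F.
In Celsius: (310.55 - 32) × 5/9 = 154.7500°C.
In Rankine: 154.7500 × 1.8 + 491.67 = 770.22°R.

770.22°R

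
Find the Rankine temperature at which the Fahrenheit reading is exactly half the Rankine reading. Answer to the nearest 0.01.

919.34°R

Let R be the Rankine reading. The Fahrenheit reading is F = 1·R - 459.67.
Require F = 0.5·R: 1·R - 459.67 = 0.5·R.
(0.5)·R = 459.67  ⇒  R = 919.34.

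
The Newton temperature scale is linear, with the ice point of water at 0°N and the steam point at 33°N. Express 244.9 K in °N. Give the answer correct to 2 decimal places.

First in Celsius: 244.9 - 273.15 = -28.2500°C.
Linearly onto the Newton scale: 0 + (-28.2500 / 100) × (33 - 0) = -9.32°N.

-9.32°N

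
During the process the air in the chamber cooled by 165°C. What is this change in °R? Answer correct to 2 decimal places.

297.00°R

Only the scale ratio 1.8 matters for a change in temperature.
165 × 1.8 = 297.00.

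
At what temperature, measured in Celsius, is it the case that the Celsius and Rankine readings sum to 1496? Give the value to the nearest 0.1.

358.7°C

Let C be the Celsius reading. The Rankine reading is R = 1.8·C + 491.67.
Require C + R = 1496: (2.8)·C + 491.67 = 1496.
C = (1496 - 491.67) / (2.8) = 358.7.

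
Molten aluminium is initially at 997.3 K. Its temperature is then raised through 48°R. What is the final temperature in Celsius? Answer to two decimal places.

Initial temperature in Celsius: 997.3 - 273.15 = 724.1500°C.
The 48°R change is an interval, so only the factor 5/9 applies: +48 × 5/9 = +26.6667°C.
Final Celsius temperature: 724.1500 + 26.6667 = 750.8167°C.

750.82°C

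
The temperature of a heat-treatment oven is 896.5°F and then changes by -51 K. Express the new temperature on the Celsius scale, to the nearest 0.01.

429.28°C

Initial temperature in Celsius: (896.5 - 32) × 5/9 = 480.2778°C.
The 51 K change is an interval; Kelvin and Celsius degrees are the same size, so ΔC = -51°C.
Final Celsius temperature: 480.2778 - 51.0000 = 429.2778°C.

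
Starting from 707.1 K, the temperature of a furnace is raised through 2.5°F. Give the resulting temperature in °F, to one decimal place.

Initial temperature in Celsius: 707.1 - 273.15 = 433.9500°C.
The 2.5°F change is an interval, so only the factor 5/9 applies: +2.5 × 5/9 = +1.3889°C.
Final Celsius temperature: 433.9500 + 1.3889 = 435.3389°C.
In Fahrenheit: 435.3389 × 1.8 + 32 = 815.6°F.

815.6°F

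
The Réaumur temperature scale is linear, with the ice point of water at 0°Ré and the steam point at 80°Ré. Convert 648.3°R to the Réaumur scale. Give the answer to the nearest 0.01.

69.61°Ré

First in Celsius: (648.3 - 491.67) × 5/9 = 87.0167°C.
Linearly onto the Réaumur scale: 0 + (87.0167 / 100) × (80 - 0) = 69.61°Ré.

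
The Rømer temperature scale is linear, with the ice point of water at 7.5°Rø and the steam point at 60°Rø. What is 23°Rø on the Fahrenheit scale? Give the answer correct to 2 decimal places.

Linear interpolation between the fixed points: C = (23 - 7.5) × 100 / (60 - 7.5) = 29.5238°C.
Then 29.5238 × 1.8 + 32 = 85.14°F.

85.14°F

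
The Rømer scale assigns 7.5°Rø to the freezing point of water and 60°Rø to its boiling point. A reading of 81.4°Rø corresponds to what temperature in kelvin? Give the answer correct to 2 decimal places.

Linear interpolation between the fixed points: C = (81.4 - 7.5) × 100 / (60 - 7.5) = 140.7619°C.
Then 140.7619 + 273.15 = 413.91 K.

413.91 K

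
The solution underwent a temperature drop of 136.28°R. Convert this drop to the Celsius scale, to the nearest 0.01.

75.71°C

Only the scale ratio 5/9 matters for a change in temperature.
136.28 × 5/9 = 75.71.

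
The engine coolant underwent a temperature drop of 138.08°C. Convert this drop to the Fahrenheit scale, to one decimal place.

248.5°F

Only the scale ratio 1.8 matters for a change in temperature.
138.08 × 1.8 = 248.5.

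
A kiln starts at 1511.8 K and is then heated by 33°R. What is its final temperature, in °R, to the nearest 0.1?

Initial temperature in Celsius: 1511.8 - 273.15 = 1238.6500°C.
The 33°R change is an interval, so only the factor 5/9 applies: +33 × 5/9 = +18.3333°C.
Final Celsius temperature: 1238.6500 + 18.3333 = 1256.9833°C.
In Rankine: 1256.9833 × 1.8 + 491.67 = 2754.2°R.

2754.2°R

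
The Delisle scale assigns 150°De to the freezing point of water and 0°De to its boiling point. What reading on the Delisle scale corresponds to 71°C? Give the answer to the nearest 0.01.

Linearly onto the Delisle scale: 150 + (71.0000 / 100) × (0 - 150) = 43.50°De.

43.50°De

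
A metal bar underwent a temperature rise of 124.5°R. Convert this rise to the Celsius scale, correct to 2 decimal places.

Only the scale ratio 5/9 matters for a change in temperature.
124.5 × 5/9 = 69.17.

69.17°C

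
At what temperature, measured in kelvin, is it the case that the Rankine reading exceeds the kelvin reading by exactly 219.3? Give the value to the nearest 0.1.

274.1 K

Let K be the kelvin reading. The Rankine reading is R = 1.8·K.
Require R - K = 219.3: (0.8)·K = 219.3.
K = (219.3) / (0.8) = 274.1.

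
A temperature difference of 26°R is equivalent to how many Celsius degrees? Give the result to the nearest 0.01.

14.44°C

For a temperature interval the offset drops out; only the factor 5/9 applies.
26 × 5/9 = 14.44.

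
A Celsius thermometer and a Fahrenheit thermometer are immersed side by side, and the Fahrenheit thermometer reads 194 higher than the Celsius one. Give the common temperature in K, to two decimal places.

475.65 K

Let x be the Celsius reading; then the Fahrenheit reading is 1.8·x + 32.
(1.8·x + 32) - x = 194  ⇒  (0.8)·x = 162  ⇒  x = 202.5000°C.
In kelvin: 202.5000 + 273.15 = 475.65 K.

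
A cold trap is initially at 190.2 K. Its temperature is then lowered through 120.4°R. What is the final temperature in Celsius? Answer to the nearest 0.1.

-149.8°C

Initial temperature in Celsius: 190.2 - 273.15 = -82.9500°C.
The 120.4°R change is an interval, so only the factor 5/9 applies: -120.4 × 5/9 = -66.8889°C.
Final Celsius temperature: -82.9500 - 66.8889 = -149.8389°C.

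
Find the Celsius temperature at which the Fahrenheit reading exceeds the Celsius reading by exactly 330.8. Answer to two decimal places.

373.50°C

Let C be the Celsius reading. The Fahrenheit reading is F = 1.8·C + 32.
Require F - C = 330.8: (0.8)·C + 32 = 330.8.
C = (330.8 - 32) / (0.8) = 373.50.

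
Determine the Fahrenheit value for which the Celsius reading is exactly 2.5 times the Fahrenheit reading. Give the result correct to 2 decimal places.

-9.14°F

Let F be the Fahrenheit reading. The Celsius reading is C = 5/9·F - 17.7778.
Require C = 2.5·F: 5/9·F - 17.7778 = 2.5·F.
(-35/18)·F = 17.7778  ⇒  F = -9.14.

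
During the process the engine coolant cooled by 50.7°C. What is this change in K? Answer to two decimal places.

50.70 K

Celsius and kelvin degrees are the same size, so the interval is unchanged: 50.70.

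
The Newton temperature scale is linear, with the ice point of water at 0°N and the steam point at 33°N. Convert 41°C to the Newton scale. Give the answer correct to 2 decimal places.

13.53°N

Linearly onto the Newton scale: 0 + (41.0000 / 100) × (33 - 0) = 13.53°N.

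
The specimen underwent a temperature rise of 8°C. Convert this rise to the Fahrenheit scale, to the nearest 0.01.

14.40°F

For a temperature interval the offset drops out; only the factor 1.8 applies.
8 × 1.8 = 14.40.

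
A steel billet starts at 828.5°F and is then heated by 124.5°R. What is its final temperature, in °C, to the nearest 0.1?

Initial temperature in Celsius: (828.5 - 32) × 5/9 = 442.5000°C.
The 124.5°R change is an interval, so only the factor 5/9 applies: +124.5 × 5/9 = +69.1667°C.
Final Celsius temperature: 442.5000 + 69.1667 = 511.6667°C.

511.7°C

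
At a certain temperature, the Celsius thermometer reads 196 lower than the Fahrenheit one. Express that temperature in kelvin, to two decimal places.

478.15 K

Let x be the Fahrenheit reading; then the Celsius reading is 5/9·x - 17.7778.
(5/9·x - 17.7778) - x = -196  ⇒  (-4/9)·x = -178.222  ⇒  x = 401.0000°F.
In Celsius: (401 - 32) × 5/9 = 205.0000°C.
In kelvin: 205.0000 + 273.15 = 478.15 K.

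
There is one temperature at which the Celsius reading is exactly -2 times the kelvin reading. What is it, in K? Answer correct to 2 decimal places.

91.05 K

Let K be the kelvin reading. The Celsius reading is C = 1·K - 273.15.
Require C = -2·K: 1·K - 273.15 = -2·K.
(3)·K = 273.15  ⇒  K = 91.05.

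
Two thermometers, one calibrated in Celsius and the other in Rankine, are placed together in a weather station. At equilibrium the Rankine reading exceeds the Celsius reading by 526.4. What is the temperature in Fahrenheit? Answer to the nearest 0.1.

Let x be the Celsius reading; then the Rankine reading is 1.8·x + 491.67.
(1.8·x + 491.67) - x = 526.4  ⇒  (0.8)·x = 34.73  ⇒  x = 43.4125°C.
In Fahrenheit: 43.4125 × 1.8 + 32 = 110.1°F.

110.1°F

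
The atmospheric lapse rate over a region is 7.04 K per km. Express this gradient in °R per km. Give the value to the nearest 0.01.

12.67 °R/km

The quantity depends on a temperature interval, so only the ratio of degree sizes applies; the offset between the scales is irrelevant.
A change of 1 K is a change of 1.8°R, so 7.04 × 1.8 = 12.67.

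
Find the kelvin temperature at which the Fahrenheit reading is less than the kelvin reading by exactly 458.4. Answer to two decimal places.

Let K be the kelvin reading. The Fahrenheit reading is F = 1.8·K - 459.67.
Require F - K = -458.4: (0.8)·K - 459.67 = -458.4.
K = (-458.4 + 459.67) / (0.8) = 1.59.

1.59 K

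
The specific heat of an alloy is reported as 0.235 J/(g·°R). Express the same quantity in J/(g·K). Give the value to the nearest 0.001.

0.423 J/(g·K)

The quantity depends on a temperature interval, so only the ratio of degree sizes applies; the offset between the scales is irrelevant.
A change of 1 K is a change of 1.8°R, so per K the value is 0.235 × 1.8 = 0.423.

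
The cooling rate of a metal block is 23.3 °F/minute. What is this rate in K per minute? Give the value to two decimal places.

Since only a temperature interval is involved, the additive offset between the scales drops out.
A change of 1°F is a change of 5/9 K, so 23.3 × 5/9 = 12.94.

12.94 K/minute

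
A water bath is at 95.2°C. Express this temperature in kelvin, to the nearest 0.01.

368.35 K

In kelvin: 95.2000 + 273.15 = 368.35 K.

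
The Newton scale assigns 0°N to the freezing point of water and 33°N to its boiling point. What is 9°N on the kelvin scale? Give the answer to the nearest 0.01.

Linear interpolation between the fixed points: C = (9 - 0) × 100 / (33 - 0) = 27.2727°C.
Then 27.2727 + 273.15 = 300.42 K.

300.42 K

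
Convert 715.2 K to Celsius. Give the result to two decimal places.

442.05°C

In Celsius: 715.2 - 273.15 = 442.0500°C.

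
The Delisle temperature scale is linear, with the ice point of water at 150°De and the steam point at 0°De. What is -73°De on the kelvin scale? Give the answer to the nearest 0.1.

Linear interpolation between the fixed points: C = (-73 - 150) × 100 / (0 - 150) = 148.6667°C.
Then 148.6667 + 273.15 = 421.8 K.

421.8 K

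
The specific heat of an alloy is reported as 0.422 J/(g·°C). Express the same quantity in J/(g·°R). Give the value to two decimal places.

Since only a temperature interval is involved, the additive offset between the scales drops out.
A change of 1°R is a change of 5/9°C, so per °R the value is 0.422 × 5/9 = 0.23.

0.23 J/(g·°R)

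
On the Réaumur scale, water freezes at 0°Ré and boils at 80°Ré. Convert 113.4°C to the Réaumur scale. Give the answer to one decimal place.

Linearly onto the Réaumur scale: 0 + (113.4000 / 100) × (80 - 0) = 90.7°Ré.

90.7°Ré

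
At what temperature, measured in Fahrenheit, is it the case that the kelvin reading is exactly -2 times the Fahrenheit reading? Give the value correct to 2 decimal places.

Let F be the Fahrenheit reading. The kelvin reading is K = 5/9·F + 255.372.
Require K = -2·F: 5/9·F + 255.372 = -2·F.
(23/9)·F = -255.372  ⇒  F = -99.93.

-99.93°F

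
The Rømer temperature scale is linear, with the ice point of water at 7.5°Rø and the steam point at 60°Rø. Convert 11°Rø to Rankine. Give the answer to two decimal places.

Linear interpolation between the fixed points: C = (11 - 7.5) × 100 / (60 - 7.5) = 6.6667°C.
Then 6.6667 × 1.8 + 491.67 = 503.67°R.

503.67°R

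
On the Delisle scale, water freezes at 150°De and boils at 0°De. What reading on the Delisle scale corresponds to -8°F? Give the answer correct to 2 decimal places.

183.33°De

First in Celsius: (-8 - 32) × 5/9 = -22.2222°C.
Linearly onto the Delisle scale: 150 + (-22.2222 / 100) × (0 - 150) = 183.33°De.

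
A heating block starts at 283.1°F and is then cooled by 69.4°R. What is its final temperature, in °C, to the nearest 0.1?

Initial temperature in Celsius: (283.1 - 32) × 5/9 = 139.5000°C.
The 69.4°R change is an interval, so only the factor 5/9 applies: -69.4 × 5/9 = -38.5556°C.
Final Celsius temperature: 139.5000 - 38.5556 = 100.9444°C.

100.9°C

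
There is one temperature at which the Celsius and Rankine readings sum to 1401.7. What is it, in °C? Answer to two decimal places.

Let C be the Celsius reading. The Rankine reading is R = 1.8·C + 491.67.
Require C + R = 1401.7: (2.8)·C + 491.67 = 1401.7.
C = (1401.7 - 491.67) / (2.8) = 325.01.

325.01°C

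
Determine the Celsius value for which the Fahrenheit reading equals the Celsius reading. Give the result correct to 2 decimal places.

Let C be the Celsius reading. The Fahrenheit reading is F = 1.8·C + 32.
Set F = C: 1.8·C + 32 = C.
(0.8)·C = -32  ⇒  C = -40.00.

-40.00°C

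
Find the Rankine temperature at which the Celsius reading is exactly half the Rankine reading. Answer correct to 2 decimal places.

Let R be the Rankine reading. The Celsius reading is C = 5/9·R - 273.15.
Require C = 0.5·R: 5/9·R - 273.15 = 0.5·R.
(1/18)·R = 273.15  ⇒  R = 4916.70.

4916.70°R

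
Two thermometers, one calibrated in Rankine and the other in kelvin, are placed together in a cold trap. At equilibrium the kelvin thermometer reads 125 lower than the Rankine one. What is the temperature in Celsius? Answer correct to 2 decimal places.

Let x be the Rankine reading; then the kelvin reading is 5/9·x.
(5/9·x) - x = -125  ⇒  (-4/9)·x = -125  ⇒  x = 281.2500°R.
In Celsius: (281.25 - 491.67) × 5/9 = -116.90°C.

-116.90°C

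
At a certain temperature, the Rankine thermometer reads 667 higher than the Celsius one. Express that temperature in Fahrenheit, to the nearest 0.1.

426.5°F

Let x be the Celsius reading; then the Rankine reading is 1.8·x + 491.67.
(1.8·x + 491.67) - x = 667  ⇒  (0.8)·x = 175.33  ⇒  x = 219.1625°C.
In Fahrenheit: 219.1625 × 1.8 + 32 = 426.5°F.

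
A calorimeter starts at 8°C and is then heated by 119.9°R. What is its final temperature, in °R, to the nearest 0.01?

625.97°R

The 119.9°R change is an interval, so only the factor 5/9 applies: +119.9 × 5/9 = +66.6111°C.
Final Celsius temperature: 8.0000 + 66.6111 = 74.6111°C.
In Rankine: 74.6111 × 1.8 + 491.67 = 625.97°R.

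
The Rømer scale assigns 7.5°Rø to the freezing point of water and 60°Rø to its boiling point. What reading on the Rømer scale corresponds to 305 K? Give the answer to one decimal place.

24.2°Rø

First in Celsius: 305 - 273.15 = 31.8500°C.
Linearly onto the Rømer scale: 7.5 + (31.8500 / 100) × (60 - 7.5) = 24.2°Rø.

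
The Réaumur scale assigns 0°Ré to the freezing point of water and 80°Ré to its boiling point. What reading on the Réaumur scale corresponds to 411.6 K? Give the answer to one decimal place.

First in Celsius: 411.6 - 273.15 = 138.4500°C.
Linearly onto the Réaumur scale: 0 + (138.4500 / 100) × (80 - 0) = 110.8°Ré.

110.8°Ré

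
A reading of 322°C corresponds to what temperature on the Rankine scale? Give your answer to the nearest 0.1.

1071.3°R

In Rankine: 322.0000 × 1.8 + 491.67 = 1071.3°R.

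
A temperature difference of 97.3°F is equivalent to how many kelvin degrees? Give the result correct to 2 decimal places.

Only the scale ratio 5/9 matters for a change in temperature.
97.3 × 5/9 = 54.06.

54.06 K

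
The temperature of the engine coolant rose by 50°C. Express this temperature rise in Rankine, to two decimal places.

90.00°R

An interval of 1°C corresponds to 1.8°R.
50 × 1.8 = 90.00.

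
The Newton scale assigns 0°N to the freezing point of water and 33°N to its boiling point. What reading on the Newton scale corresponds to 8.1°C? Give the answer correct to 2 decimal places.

Linearly onto the Newton scale: 0 + (8.1000 / 100) × (33 - 0) = 2.67°N.

2.67°N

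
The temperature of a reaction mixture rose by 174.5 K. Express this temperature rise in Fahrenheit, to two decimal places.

314.10°F

Only the scale ratio 1.8 matters for a change in temperature.
174.5 × 1.8 = 314.10.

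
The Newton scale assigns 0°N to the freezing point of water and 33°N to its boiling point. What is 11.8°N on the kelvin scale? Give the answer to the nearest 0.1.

308.9 K

Linear interpolation between the fixed points: C = (11.8 - 0) × 100 / (33 - 0) = 35.7576°C.
Then 35.7576 + 273.15 = 308.9 K.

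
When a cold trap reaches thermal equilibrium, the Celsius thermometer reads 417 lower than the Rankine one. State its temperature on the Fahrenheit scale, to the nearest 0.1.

Let x be the Rankine reading; then the Celsius reading is 5/9·x - 273.15.
(5/9·x - 273.15) - x = -417  ⇒  (-4/9)·x = -143.85  ⇒  x = 323.6625°R.
In Celsius: (323.6625 - 491.67) × 5/9 = -93.3375°C.
In Fahrenheit: -93.3375 × 1.8 + 32 = -136.0°F.

-136.0°F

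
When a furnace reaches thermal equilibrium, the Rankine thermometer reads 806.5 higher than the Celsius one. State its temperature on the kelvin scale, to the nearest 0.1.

Let x be the Celsius reading; then the Rankine reading is 1.8·x + 491.67.
(1.8·x + 491.67) - x = 806.5  ⇒  (0.8)·x = 314.83  ⇒  x = 393.5375°C.
In kelvin: 393.5375 + 273.15 = 666.7 K.

666.7 K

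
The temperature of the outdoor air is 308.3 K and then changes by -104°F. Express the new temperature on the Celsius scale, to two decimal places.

Initial temperature in Celsius: 308.3 - 273.15 = 35.1500°C.
The 104°F change is an interval, so only the factor 5/9 applies: -104 × 5/9 = -57.7778°C.
Final Celsius temperature: 35.1500 - 57.7778 = -22.6278°C.

-22.63°C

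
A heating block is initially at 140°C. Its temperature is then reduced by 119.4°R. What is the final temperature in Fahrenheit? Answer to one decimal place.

164.6°F

The 119.4°R change is an interval, so only the factor 5/9 applies: -119.4 × 5/9 = -66.3333°C.
Final Celsius temperature: 140.0000 - 66.3333 = 73.6667°C.
In Fahrenheit: 73.6667 × 1.8 + 32 = 164.6°F.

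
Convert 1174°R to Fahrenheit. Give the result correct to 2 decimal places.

In Celsius: (1174 - 491.67) × 5/9 = 379.0722°C.
In Fahrenheit: 379.0722 × 1.8 + 32 = 714.33°F.

714.33°F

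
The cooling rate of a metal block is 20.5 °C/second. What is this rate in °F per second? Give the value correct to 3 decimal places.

36.900 °F/second

The quantity depends on a temperature interval, so only the ratio of degree sizes applies; the offset between the scales is irrelevant.
A change of 1°C is a change of 1.8°F, so 20.5 × 1.8 = 36.900.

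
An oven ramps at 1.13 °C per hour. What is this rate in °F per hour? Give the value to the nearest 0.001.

2.034 °F/hour

The quantity depends on a temperature interval, so only the ratio of degree sizes applies; the offset between the scales is irrelevant.
A change of 1°C is a change of 1.8°F, so 1.13 × 1.8 = 2.034.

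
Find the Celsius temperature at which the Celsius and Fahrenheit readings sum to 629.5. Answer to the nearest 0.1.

213.4°C

Let C be the Celsius reading. The Fahrenheit reading is F = 1.8·C + 32.
Require C + F = 629.5: (2.8)·C + 32 = 629.5.
C = (629.5 - 32) / (2.8) = 213.4.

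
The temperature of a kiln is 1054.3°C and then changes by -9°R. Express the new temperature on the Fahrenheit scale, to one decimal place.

The 9°R change is an interval, so only the factor 5/9 applies: -9 × 5/9 = -5.0000°C.
Final Celsius temperature: 1054.3000 - 5.0000 = 1049.3000°C.
In Fahrenheit: 1049.3000 × 1.8 + 32 = 1920.7°F.

1920.7°F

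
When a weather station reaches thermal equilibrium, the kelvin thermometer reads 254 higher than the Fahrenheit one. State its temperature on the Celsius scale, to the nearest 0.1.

Let x be the Fahrenheit reading; then the kelvin reading is 5/9·x + 255.372.
(5/9·x + 255.372) - x = 254  ⇒  (-4/9)·x = -1.37222  ⇒  x = 3.0875°F.
In Celsius: (3.0875 - 32) × 5/9 = -16.1°C.

-16.1°C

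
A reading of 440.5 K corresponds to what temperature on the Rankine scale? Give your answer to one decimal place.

792.9°R

In Celsius: 440.5 - 273.15 = 167.3500°C.
In Rankine: 167.3500 × 1.8 + 491.67 = 792.9°R.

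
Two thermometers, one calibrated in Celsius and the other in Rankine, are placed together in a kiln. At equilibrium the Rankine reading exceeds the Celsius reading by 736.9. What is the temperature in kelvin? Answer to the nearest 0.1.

579.7 K

Let x be the Celsius reading; then the Rankine reading is 1.8·x + 491.67.
(1.8·x + 491.67) - x = 736.9  ⇒  (0.8)·x = 245.23  ⇒  x = 306.5375°C.
In kelvin: 306.5375 + 273.15 = 579.7 K.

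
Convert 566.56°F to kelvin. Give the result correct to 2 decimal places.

570.13 K

In Celsius: (566.56 - 32) × 5/9 = 296.9778°C.
In kelvin: 296.9778 + 273.15 = 570.13 K.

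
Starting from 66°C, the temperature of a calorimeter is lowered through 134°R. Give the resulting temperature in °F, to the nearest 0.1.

16.8°F

The 134°R change is an interval, so only the factor 5/9 applies: -134 × 5/9 = -74.4444°C.
Final Celsius temperature: 66.0000 - 74.4444 = -8.4444°C.
In Fahrenheit: -8.4444 × 1.8 + 32 = 16.8°F.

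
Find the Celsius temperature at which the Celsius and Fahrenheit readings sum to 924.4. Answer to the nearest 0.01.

Let C be the Celsius reading. The Fahrenheit reading is F = 1.8·C + 32.
Require C + F = 924.4: (2.8)·C + 32 = 924.4.
C = (924.4 - 32) / (2.8) = 318.71.

318.71°C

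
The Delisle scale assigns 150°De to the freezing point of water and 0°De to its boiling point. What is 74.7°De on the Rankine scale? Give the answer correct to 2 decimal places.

582.03°R

Linear interpolation between the fixed points: C = (74.7 - 150) × 100 / (0 - 150) = 50.2000°C.
Then 50.2000 × 1.8 + 491.67 = 582.03°R.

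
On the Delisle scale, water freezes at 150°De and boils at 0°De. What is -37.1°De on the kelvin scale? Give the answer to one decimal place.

Linear interpolation between the fixed points: C = (-37.1 - 150) × 100 / (0 - 150) = 124.7333°C.
Then 124.7333 + 273.15 = 397.9 K.

397.9 K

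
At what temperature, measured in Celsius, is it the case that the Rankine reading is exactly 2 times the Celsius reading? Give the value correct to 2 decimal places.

Let C be the Celsius reading. The Rankine reading is R = 1.8·C + 491.67.
Require R = 2·C: 1.8·C + 491.67 = 2·C.
(-0.2)·C = -491.67  ⇒  C = 2458.35.

2458.35°C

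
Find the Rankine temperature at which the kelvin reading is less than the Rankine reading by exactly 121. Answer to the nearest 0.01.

Let R be the Rankine reading. The kelvin reading is K = 5/9·R.
Require K - R = -121: (-4/9)·R = -121.
R = (-121) / (-4/9) = 272.25.

272.25°R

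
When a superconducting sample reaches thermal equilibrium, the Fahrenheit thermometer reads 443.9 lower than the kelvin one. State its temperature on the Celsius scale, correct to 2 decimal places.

Let x be the kelvin reading; then the Fahrenheit reading is 1.8·x - 459.67.
(1.8·x - 459.67) - x = -443.9  ⇒  (0.8)·x = 15.77  ⇒  x = 19.7125 K.
In Celsius: 19.7125 - 273.15 = -253.44°C.

-253.44°C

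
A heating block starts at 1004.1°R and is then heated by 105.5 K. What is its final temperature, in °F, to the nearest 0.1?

734.3°F

Initial temperature in Celsius: (1004.1 - 491.67) × 5/9 = 284.6833°C.
The 105.5 K change is an interval; Kelvin and Celsius degrees are the same size, so ΔC = +105.5°C.
Final Celsius temperature: 284.6833 + 105.5000 = 390.1833°C.
In Fahrenheit: 390.1833 × 1.8 + 32 = 734.3°F.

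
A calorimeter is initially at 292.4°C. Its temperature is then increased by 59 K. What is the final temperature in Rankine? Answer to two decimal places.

1124.19°R

The 59 K change is an interval; Kelvin and Celsius degrees are the same size, so ΔC = +59°C.
Final Celsius temperature: 292.4000 + 59.0000 = 351.4000°C.
In Rankine: 351.4000 × 1.8 + 491.67 = 1124.19°R.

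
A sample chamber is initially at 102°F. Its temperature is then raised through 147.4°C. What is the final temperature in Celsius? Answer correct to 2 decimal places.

Initial temperature in Celsius: (102 - 32) × 5/9 = 38.8889°C.
Final Celsius temperature: 38.8889 + 147.4000 = 186.2889°C.

186.29°C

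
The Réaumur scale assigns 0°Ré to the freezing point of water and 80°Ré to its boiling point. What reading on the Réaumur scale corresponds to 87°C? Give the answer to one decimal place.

69.6°Ré

Linearly onto the Réaumur scale: 0 + (87.0000 / 100) × (80 - 0) = 69.6°Ré.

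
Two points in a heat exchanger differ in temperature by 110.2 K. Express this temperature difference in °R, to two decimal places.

An interval of 1 K corresponds to 1.8°R.
110.2 × 1.8 = 198.36.

198.36°R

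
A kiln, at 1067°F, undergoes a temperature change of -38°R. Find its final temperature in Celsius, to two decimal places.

553.89°C

Initial temperature in Celsius: (1067 - 32) × 5/9 = 575.0000°C.
The 38°R change is an interval, so only the factor 5/9 applies: -38 × 5/9 = -21.1111°C.
Final Celsius temperature: 575.0000 - 21.1111 = 553.8889°C.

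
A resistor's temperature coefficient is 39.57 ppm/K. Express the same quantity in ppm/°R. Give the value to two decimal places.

21.98 ppm/°R

The quantity depends on a temperature interval, so only the ratio of degree sizes applies; the offset between the scales is irrelevant.
A change of 1°R is a change of 5/9 K, so per °R the value is 39.57 × 5/9 = 21.98.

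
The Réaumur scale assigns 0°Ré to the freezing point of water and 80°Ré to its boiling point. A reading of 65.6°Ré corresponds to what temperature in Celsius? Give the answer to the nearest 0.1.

Linear interpolation between the fixed points: C = (65.6 - 0) × 100 / (80 - 0) = 82.0000°C.

82.0°C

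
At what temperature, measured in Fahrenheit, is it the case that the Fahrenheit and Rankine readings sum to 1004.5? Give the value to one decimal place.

Let F be the Fahrenheit reading. The Rankine reading is R = 1·F + 459.67.
Require F + R = 1004.5: (2)·F + 459.67 = 1004.5.
F = (1004.5 - 459.67) / (2) = 272.4.

272.4°F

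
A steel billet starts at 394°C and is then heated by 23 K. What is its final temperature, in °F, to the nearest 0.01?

782.60°F

The 23 K change is an interval; Kelvin and Celsius degrees are the same size, so ΔC = +23°C.
Final Celsius temperature: 394.0000 + 23.0000 = 417.0000°C.
In Fahrenheit: 417.0000 × 1.8 + 32 = 782.60°F.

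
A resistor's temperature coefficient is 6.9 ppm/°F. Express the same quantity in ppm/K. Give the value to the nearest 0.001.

The quantity depends on a temperature interval, so only the ratio of degree sizes applies; the offset between the scales is irrelevant.
A change of 1 K is a change of 1.8°F, so per K the value is 6.9 × 1.8 = 12.420.

12.420 ppm/K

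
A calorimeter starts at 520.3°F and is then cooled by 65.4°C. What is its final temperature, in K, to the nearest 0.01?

Initial temperature in Celsius: (520.3 - 32) × 5/9 = 271.2778°C.
Final Celsius temperature: 271.2778 - 65.4000 = 205.8778°C.
In kelvin: 205.8778 + 273.15 = 479.03 K.

479.03 K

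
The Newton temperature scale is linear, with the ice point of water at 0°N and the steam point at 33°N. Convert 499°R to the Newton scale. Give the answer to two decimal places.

1.34°N

First in Celsius: (499 - 491.67) × 5/9 = 4.0722°C.
Linearly onto the Newton scale: 0 + (4.0722 / 100) × (33 - 0) = 1.34°N.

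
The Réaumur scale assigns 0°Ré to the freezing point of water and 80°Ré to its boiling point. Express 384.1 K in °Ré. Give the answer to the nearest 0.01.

88.76°Ré

First in Celsius: 384.1 - 273.15 = 110.9500°C.
Linearly onto the Réaumur scale: 0 + (110.9500 / 100) × (80 - 0) = 88.76°Ré.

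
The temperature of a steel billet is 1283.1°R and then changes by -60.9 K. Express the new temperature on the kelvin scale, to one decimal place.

651.9 K

Initial temperature in Celsius: (1283.1 - 491.67) × 5/9 = 439.6833°C.
The 60.9 K change is an interval; Kelvin and Celsius degrees are the same size, so ΔC = -60.9°C.
Final Celsius temperature: 439.6833 - 60.9000 = 378.7833°C.
In kelvin: 378.7833 + 273.15 = 651.9 K.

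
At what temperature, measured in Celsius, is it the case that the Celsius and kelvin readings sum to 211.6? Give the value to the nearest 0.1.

Let C be the Celsius reading. The kelvin reading is K = 1·C + 273.15.
Require C + K = 211.6: (2)·C + 273.15 = 211.6.
C = (211.6 - 273.15) / (2) = -30.8.

-30.8°C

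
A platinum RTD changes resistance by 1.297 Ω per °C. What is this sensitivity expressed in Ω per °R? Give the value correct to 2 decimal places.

0.72 Ω per °R

The quantity depends on a temperature interval, so only the ratio of degree sizes applies; the offset between the scales is irrelevant.
A change of 1°R is a change of 5/9°C, so per °R the value is 1.297 × 5/9 = 0.72.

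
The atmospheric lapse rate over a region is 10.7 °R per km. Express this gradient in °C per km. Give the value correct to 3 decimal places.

The quantity depends on a temperature interval, so only the ratio of degree sizes applies; the offset between the scales is irrelevant.
A change of 1°R is a change of 5/9°C, so 10.7 × 5/9 = 5.944.

5.944 °C/km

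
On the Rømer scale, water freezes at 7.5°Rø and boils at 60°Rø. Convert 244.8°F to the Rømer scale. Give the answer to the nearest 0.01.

69.57°Rø

First in Celsius: (244.8 - 32) × 5/9 = 118.2222°C.
Linearly onto the Rømer scale: 7.5 + (118.2222 / 100) × (60 - 7.5) = 69.57°Rø.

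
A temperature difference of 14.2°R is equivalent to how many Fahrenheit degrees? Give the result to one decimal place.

14.2°F

Rankine and Fahrenheit degrees are the same size, so the interval is unchanged: 14.2.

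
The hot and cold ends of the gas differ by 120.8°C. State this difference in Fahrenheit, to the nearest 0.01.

Only the scale ratio 1.8 matters for a change in temperature.
120.8 × 1.8 = 217.44.

217.44°F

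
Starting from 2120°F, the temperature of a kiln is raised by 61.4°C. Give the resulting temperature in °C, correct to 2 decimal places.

Initial temperature in Celsius: (2120 - 32) × 5/9 = 1160.0000°C.
Final Celsius temperature: 1160.0000 + 61.4000 = 1221.4000°C.

1221.40°C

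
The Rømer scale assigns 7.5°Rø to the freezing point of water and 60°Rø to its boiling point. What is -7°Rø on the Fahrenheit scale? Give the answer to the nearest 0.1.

Linear interpolation between the fixed points: C = (-7 - 7.5) × 100 / (60 - 7.5) = -27.6190°C.
Then -27.6190 × 1.8 + 32 = -17.7°F.

-17.7°F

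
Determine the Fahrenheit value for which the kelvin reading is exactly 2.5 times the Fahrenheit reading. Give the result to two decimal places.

131.33°F

Let F be the Fahrenheit reading. The kelvin reading is K = 5/9·F + 255.372.
Require K = 2.5·F: 5/9·F + 255.372 = 2.5·F.
(-35/18)·F = -255.372  ⇒  F = 131.33.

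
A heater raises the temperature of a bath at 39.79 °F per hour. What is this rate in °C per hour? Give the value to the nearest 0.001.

22.106 °C/hour

Since only a temperature interval is involved, the additive offset between the scales drops out.
A change of 1°F is a change of 5/9°C, so 39.79 × 5/9 = 22.106.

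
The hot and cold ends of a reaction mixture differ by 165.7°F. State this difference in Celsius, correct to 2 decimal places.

92.06°C

Only the scale ratio 5/9 matters for a change in temperature.
165.7 × 5/9 = 92.06.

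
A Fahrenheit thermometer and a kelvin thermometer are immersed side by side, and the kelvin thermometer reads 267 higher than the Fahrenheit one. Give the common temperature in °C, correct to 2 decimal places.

Let x be the Fahrenheit reading; then the kelvin reading is 5/9·x + 255.372.
(5/9·x + 255.372) - x = 267  ⇒  (-4/9)·x = 11.6278  ⇒  x = -26.1625°F.
In Celsius: (-26.1625 - 32) × 5/9 = -32.31°C.

-32.31°C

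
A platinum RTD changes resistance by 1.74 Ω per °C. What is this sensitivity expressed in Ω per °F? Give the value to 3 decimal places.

0.967 Ω per °F

The quantity depends on a temperature interval, so only the ratio of degree sizes applies; the offset between the scales is irrelevant.
A change of 1°F is a change of 5/9°C, so per °F the value is 1.74 × 5/9 = 0.967.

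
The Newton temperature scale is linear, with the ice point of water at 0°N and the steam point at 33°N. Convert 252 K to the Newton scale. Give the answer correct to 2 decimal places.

-6.98°N

First in Celsius: 252 - 273.15 = -21.1500°C.
Linearly onto the Newton scale: 0 + (-21.1500 / 100) × (33 - 0) = -6.98°N.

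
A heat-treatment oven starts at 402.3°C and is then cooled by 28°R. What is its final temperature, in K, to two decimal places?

The 28°R change is an interval, so only the factor 5/9 applies: -28 × 5/9 = -15.5556°C.
Final Celsius temperature: 402.3000 - 15.5556 = 386.7444°C.
In kelvin: 386.7444 + 273.15 = 659.89 K.

659.89 K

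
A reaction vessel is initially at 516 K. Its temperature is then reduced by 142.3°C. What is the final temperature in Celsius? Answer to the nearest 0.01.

Initial temperature in Celsius: 516 - 273.15 = 242.8500°C.
Final Celsius temperature: 242.8500 - 142.3000 = 100.5500°C.

100.55°C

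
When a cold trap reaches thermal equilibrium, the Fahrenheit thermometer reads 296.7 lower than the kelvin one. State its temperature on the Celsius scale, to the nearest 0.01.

-69.44°C

Let x be the kelvin reading; then the Fahrenheit reading is 1.8·x - 459.67.
(1.8·x - 459.67) - x = -296.7  ⇒  (0.8)·x = 162.97  ⇒  x = 203.7125 K.
In Celsius: 203.7125 - 273.15 = -69.44°C.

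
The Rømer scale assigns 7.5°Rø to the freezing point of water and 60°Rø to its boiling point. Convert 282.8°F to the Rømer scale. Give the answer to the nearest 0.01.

80.65°Rø

First in Celsius: (282.8 - 32) × 5/9 = 139.3333°C.
Linearly onto the Rømer scale: 7.5 + (139.3333 / 100) × (60 - 7.5) = 80.65°Rø.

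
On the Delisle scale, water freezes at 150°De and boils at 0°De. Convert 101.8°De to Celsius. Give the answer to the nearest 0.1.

Linear interpolation between the fixed points: C = (101.8 - 150) × 100 / (0 - 150) = 32.1333°C.

32.1°C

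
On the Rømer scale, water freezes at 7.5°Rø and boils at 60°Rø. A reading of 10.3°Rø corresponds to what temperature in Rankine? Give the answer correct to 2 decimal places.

501.27°R

Linear interpolation between the fixed points: C = (10.3 - 7.5) × 100 / (60 - 7.5) = 5.3333°C.
Then 5.3333 × 1.8 + 491.67 = 501.27°R.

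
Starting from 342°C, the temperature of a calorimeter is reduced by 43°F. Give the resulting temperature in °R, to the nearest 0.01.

The 43°F change is an interval, so only the factor 5/9 applies: -43 × 5/9 = -23.8889°C.
Final Celsius temperature: 342.0000 - 23.8889 = 318.1111°C.
In Rankine: 318.1111 × 1.8 + 491.67 = 1064.27°R.

1064.27°R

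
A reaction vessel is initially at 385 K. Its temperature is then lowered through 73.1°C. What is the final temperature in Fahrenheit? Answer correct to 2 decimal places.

Initial temperature in Celsius: 385 - 273.15 = 111.8500°C.
Final Celsius temperature: 111.8500 - 73.1000 = 38.7500°C.
In Fahrenheit: 38.7500 × 1.8 + 32 = 101.75°F.

101.75°F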